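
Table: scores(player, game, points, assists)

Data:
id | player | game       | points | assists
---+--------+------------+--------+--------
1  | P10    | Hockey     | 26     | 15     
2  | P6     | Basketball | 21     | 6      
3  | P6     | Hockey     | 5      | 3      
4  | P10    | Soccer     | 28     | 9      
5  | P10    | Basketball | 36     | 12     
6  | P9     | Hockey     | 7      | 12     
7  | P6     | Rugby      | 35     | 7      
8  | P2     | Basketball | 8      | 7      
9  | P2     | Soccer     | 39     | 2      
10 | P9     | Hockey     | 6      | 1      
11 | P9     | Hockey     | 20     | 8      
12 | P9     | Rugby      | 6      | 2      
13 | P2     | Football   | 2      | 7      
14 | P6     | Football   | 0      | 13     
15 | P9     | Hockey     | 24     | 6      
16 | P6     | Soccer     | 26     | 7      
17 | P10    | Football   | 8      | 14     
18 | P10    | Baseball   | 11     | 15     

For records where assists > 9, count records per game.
SELECT game, COUNT(*)
FROM scores
WHERE assists > 9
GROUP BY game

Note: WHERE filters rows before grouping.

Result:
  Baseball: 1
  Basketball: 1
  Football: 2
  Hockey: 2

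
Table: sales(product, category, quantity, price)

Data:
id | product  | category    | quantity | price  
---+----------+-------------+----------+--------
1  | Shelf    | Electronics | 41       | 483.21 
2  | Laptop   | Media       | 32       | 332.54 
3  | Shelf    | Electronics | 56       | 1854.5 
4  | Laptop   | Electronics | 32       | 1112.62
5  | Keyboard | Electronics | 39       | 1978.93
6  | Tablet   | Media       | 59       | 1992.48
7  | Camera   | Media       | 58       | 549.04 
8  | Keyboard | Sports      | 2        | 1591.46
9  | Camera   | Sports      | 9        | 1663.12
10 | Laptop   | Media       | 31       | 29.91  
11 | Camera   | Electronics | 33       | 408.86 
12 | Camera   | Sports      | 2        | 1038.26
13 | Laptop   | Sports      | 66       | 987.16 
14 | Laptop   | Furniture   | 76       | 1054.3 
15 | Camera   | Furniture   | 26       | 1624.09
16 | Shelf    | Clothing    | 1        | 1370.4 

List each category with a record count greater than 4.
SELECT category, COUNT(*) as cnt
FROM sales
GROUP BY category
HAVING COUNT(*) > 4

Result:
  Electronics: 5

Note: HAVING filters groups after aggregation, WHERE filters rows before.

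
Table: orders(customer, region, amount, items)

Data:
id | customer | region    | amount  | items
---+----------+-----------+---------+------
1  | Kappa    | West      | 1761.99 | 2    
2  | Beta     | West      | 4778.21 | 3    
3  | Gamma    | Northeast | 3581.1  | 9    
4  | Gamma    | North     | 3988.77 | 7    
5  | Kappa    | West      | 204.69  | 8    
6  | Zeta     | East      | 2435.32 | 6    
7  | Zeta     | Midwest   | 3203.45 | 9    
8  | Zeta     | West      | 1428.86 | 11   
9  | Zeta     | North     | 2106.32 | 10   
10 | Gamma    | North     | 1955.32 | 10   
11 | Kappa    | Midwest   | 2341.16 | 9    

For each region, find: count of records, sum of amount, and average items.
SELECT region,
       COUNT(*) as cnt,
       SUM(amount) as total_amount,
       AVG(items) as avg_items
FROM orders
GROUP BY region

Result:
  East: 1 records, 2435.32 total amount, 6.00 avg items
  Midwest: 2 records, 5544.61 total amount, 9.00 avg items
  North: 3 records, 8050.41 total amount, 9.00 avg items
  Northeast: 1 records, 3581.10 total amount, 9.00 avg items
  West: 4 records, 8173.75 total amount, 6.00 avg items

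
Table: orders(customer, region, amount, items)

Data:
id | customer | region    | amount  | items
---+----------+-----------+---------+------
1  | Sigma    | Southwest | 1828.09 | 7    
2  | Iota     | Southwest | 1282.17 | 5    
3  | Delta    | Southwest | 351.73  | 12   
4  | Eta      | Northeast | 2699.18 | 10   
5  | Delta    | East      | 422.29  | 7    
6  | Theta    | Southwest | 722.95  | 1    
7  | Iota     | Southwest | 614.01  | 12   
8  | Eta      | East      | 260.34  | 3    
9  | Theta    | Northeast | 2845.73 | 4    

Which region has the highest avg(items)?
SELECT region, AVG(items) as val
FROM orders
GROUP BY region
ORDER BY val DESC
LIMIT 1

Result: Southwest with avg(items) = 7.40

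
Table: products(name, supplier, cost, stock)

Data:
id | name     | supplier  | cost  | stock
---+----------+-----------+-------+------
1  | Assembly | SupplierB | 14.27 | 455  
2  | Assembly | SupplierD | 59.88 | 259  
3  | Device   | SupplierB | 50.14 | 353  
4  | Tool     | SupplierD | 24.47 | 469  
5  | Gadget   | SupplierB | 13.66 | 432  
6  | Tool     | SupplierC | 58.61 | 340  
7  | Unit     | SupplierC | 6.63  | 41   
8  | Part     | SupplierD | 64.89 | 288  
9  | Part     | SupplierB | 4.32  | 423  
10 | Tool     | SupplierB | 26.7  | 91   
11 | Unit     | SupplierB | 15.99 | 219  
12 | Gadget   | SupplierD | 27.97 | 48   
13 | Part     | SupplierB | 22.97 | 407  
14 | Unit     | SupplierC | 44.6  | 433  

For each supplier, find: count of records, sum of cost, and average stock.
SELECT supplier,
       COUNT(*) as cnt,
       SUM(cost) as total_cost,
       AVG(stock) as avg_stock
FROM products
GROUP BY supplier

Result:
  SupplierB: 7 records, 148.05 total cost, 340.00 avg stock
  SupplierC: 3 records, 109.84 total cost, 271.33 avg stock
  SupplierD: 4 records, 177.21 total cost, 266.00 avg stock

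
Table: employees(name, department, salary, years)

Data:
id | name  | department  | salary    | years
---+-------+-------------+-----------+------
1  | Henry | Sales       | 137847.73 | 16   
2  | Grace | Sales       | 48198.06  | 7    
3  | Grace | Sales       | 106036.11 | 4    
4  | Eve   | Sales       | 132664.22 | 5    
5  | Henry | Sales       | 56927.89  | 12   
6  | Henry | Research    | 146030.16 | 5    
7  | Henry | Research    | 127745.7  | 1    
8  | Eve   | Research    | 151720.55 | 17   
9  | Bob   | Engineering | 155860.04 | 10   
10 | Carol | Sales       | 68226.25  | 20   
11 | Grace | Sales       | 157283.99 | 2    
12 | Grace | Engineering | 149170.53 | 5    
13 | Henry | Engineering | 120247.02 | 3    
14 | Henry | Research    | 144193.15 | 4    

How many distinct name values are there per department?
SELECT department, COUNT(DISTINCT name)
FROM employees
GROUP BY department

Result:
  Engineering: 3 distinct
  Research: 2 distinct
  Sales: 4 distinct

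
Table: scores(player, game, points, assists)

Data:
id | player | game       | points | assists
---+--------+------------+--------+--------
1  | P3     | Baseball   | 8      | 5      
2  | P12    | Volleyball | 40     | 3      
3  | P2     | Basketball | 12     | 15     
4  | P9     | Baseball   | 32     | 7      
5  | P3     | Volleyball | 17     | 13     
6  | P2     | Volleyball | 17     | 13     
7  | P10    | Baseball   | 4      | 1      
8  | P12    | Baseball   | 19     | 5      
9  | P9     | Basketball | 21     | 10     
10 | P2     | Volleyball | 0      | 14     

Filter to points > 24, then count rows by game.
SELECT game, COUNT(*)
FROM scores
WHERE points > 24
GROUP BY game

Note: WHERE filters rows before grouping.

Result:
  Baseball: 1
  Volleyball: 1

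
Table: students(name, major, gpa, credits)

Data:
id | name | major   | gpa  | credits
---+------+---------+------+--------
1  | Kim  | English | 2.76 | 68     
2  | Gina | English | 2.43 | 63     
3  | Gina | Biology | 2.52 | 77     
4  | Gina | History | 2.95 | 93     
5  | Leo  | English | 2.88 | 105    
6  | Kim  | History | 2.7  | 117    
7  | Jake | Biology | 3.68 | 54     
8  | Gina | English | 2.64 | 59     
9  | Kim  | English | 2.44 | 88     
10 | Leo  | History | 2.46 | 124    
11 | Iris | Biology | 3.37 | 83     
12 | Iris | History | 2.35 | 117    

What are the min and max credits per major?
SELECT major, MIN(credits), MAX(credits)
FROM students
GROUP BY major

Result:
  Biology: min=54, max=83
  English: min=59, max=105
  History: min=93, max=124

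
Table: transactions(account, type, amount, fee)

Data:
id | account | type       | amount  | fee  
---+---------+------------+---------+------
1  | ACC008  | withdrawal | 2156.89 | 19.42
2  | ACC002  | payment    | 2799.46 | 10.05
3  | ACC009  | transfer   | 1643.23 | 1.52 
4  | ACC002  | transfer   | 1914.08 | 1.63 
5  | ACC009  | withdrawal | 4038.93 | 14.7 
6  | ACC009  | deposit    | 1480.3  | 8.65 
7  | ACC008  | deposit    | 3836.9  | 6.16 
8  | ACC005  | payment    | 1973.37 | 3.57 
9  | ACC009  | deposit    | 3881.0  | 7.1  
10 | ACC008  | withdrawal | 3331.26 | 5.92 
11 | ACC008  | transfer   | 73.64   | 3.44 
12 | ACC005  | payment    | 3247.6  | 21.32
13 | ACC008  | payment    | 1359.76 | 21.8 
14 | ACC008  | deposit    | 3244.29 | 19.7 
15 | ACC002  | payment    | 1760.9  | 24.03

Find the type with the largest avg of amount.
SELECT type, AVG(amount) as val
FROM transactions
GROUP BY type
ORDER BY val DESC
LIMIT 1

Result: withdrawal with avg(amount) = 3175.69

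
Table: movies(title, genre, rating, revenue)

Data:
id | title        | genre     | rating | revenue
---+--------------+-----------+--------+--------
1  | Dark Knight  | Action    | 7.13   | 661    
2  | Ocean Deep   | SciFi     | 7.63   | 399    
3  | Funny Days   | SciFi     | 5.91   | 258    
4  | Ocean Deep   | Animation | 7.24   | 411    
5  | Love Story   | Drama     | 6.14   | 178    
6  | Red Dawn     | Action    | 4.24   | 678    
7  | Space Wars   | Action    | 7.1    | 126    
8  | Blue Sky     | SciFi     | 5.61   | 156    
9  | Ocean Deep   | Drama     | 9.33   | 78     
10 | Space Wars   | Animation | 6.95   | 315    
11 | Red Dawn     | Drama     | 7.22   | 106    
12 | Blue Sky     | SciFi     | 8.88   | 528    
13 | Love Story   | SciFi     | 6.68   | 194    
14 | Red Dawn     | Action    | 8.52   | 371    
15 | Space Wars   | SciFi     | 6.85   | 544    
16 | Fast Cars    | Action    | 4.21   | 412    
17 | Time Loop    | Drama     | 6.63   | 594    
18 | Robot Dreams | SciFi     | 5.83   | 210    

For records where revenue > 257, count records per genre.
SELECT genre, COUNT(*)
FROM movies
WHERE revenue > 257
GROUP BY genre

Note: WHERE filters rows before grouping.

Result:
  Action: 4
  Animation: 2
  Drama: 1
  SciFi: 4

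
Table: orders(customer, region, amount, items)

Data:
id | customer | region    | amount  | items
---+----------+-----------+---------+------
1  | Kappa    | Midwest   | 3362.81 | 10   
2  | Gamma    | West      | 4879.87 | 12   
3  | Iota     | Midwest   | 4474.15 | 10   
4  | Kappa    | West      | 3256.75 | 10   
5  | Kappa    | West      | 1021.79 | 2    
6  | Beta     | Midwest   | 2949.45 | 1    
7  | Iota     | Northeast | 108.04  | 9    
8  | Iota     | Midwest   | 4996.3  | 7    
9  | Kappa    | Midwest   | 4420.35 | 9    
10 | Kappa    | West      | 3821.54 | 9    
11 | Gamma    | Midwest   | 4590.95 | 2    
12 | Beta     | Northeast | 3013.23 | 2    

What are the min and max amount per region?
SELECT region, MIN(amount), MAX(amount)
FROM orders
GROUP BY region

Result:
  Midwest: min=2949.45, max=4996.30
  Northeast: min=108.04, max=3013.23
  West: min=1021.79, max=4879.87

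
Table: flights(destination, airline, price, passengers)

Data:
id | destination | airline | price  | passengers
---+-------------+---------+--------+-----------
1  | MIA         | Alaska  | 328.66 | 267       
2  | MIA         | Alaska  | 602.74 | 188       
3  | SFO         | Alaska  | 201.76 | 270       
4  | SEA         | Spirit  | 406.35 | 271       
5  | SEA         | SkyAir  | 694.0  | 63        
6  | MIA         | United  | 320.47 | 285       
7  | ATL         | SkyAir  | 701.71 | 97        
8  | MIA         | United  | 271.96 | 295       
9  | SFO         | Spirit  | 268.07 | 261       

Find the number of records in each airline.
SELECT airline, COUNT(*) as count
FROM flights
GROUP BY airline

Result:
  Alaska: 3
  SkyAir: 2
  Spirit: 2
  United: 2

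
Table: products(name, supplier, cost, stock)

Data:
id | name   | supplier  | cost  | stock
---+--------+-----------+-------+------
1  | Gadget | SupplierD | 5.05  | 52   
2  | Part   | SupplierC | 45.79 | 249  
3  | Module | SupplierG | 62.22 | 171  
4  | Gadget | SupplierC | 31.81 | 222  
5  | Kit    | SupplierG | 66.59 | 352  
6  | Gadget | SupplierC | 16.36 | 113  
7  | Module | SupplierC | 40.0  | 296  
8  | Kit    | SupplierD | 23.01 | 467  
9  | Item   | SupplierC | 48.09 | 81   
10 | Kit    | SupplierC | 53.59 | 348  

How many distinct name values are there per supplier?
SELECT supplier, COUNT(DISTINCT name)
FROM products
GROUP BY supplier

Result:
  SupplierC: 5 distinct
  SupplierD: 2 distinct
  SupplierG: 2 distinct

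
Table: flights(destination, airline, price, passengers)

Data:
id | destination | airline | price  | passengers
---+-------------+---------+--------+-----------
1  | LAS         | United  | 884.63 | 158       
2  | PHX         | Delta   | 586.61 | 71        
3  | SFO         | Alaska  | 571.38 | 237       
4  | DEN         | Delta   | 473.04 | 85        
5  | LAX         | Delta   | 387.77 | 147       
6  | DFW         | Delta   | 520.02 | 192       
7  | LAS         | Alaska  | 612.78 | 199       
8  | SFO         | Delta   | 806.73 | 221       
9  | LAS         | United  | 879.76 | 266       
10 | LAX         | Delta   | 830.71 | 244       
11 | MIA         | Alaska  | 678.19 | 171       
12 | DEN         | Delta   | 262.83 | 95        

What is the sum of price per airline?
SELECT airline, SUM(price) as result
FROM flights
GROUP BY airline

Result:
  Alaska: 1862.35
  Delta: 3867.71
  United: 1764.39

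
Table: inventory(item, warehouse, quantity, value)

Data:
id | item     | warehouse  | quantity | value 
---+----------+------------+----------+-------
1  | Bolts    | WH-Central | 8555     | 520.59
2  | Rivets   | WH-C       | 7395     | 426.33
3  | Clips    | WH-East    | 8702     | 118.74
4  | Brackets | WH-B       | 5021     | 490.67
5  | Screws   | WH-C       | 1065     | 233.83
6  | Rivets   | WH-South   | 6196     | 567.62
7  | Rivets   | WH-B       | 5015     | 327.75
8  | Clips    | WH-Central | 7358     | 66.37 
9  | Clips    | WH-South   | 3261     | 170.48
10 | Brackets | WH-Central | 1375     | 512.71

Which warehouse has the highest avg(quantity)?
SELECT warehouse, AVG(quantity) as val
FROM inventory
GROUP BY warehouse
ORDER BY val DESC
LIMIT 1

Result: WH-East with avg(quantity) = 8702.00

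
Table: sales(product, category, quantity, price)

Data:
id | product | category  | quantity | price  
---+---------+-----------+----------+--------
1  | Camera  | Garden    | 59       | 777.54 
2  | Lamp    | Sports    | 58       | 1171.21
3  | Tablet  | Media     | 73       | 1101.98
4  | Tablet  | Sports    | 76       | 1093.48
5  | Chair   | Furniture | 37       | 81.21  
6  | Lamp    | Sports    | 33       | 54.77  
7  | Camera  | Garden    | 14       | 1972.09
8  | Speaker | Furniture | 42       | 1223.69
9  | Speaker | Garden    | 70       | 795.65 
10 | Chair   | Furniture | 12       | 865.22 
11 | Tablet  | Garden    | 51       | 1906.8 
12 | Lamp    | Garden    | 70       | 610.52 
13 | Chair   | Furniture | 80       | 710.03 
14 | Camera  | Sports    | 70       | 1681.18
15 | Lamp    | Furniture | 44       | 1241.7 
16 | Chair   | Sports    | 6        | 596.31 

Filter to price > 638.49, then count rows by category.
SELECT category, COUNT(*)
FROM sales
WHERE price > 638.49
GROUP BY category

Note: WHERE filters rows before grouping.

Result:
  Furniture: 4
  Garden: 4
  Media: 1
  Sports: 3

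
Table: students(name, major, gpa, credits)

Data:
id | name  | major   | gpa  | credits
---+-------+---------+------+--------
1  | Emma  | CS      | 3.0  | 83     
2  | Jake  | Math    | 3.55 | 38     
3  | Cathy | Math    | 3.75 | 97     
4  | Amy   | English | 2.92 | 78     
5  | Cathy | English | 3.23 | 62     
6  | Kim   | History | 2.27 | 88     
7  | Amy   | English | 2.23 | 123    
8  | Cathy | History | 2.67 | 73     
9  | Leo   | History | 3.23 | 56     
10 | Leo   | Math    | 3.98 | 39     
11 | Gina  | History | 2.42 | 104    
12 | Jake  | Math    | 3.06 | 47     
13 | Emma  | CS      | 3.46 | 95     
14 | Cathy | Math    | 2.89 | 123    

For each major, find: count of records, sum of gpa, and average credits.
SELECT major,
       COUNT(*) as cnt,
       SUM(gpa) as total_gpa,
       AVG(credits) as avg_credits
FROM students
GROUP BY major

Result:
  CS: 2 records, 6.46 total gpa, 89.00 avg credits
  English: 3 records, 8.38 total gpa, 87.67 avg credits
  History: 4 records, 10.59 total gpa, 80.25 avg credits
  Math: 5 records, 17.23 total gpa, 68.80 avg credits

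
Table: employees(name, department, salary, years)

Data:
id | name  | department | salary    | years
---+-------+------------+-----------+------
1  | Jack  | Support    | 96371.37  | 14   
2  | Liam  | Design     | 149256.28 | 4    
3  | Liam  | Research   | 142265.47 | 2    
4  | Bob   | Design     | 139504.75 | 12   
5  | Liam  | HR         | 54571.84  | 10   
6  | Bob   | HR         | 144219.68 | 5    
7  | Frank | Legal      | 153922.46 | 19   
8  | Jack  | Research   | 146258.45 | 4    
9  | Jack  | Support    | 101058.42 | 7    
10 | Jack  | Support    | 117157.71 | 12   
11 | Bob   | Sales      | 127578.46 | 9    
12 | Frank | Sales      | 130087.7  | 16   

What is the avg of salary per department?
SELECT department, AVG(salary) as result
FROM employees
GROUP BY department

Result:
  Design: 144380.52
  HR: 99395.76
  Legal: 153922.46
  Research: 144261.96
  Sales: 128833.08
  Support: 104862.50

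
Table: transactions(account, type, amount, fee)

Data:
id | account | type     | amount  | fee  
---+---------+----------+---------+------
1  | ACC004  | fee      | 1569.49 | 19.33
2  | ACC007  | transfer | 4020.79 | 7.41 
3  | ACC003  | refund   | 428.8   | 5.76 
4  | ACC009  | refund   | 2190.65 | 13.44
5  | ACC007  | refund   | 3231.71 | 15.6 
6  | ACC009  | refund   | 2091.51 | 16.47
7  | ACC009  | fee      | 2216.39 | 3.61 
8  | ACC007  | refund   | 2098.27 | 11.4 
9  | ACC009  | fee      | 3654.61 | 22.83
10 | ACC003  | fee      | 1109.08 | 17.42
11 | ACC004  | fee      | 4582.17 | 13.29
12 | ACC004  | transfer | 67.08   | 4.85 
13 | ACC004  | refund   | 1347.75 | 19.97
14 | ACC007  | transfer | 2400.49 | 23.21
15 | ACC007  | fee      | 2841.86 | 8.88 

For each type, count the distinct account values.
SELECT type, COUNT(DISTINCT account)
FROM transactions
GROUP BY type

Result:
  fee: 4 distinct
  refund: 4 distinct
  transfer: 2 distinct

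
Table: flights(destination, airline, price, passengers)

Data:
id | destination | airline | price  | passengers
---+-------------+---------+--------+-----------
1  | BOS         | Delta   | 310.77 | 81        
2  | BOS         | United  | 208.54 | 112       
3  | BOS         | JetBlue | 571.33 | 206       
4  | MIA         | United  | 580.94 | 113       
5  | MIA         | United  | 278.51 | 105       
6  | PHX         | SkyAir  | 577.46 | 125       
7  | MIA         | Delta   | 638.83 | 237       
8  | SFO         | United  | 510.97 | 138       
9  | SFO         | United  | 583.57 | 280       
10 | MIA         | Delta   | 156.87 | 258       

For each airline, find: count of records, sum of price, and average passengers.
SELECT airline,
       COUNT(*) as cnt,
       SUM(price) as total_price,
       AVG(passengers) as avg_passengers
FROM flights
GROUP BY airline

Result:
  Delta: 3 records, 1106.47 total price, 192.00 avg passengers
  JetBlue: 1 records, 571.33 total price, 206.00 avg passengers
  SkyAir: 1 records, 577.46 total price, 125.00 avg passengers
  United: 5 records, 2162.53 total price, 149.60 avg passengers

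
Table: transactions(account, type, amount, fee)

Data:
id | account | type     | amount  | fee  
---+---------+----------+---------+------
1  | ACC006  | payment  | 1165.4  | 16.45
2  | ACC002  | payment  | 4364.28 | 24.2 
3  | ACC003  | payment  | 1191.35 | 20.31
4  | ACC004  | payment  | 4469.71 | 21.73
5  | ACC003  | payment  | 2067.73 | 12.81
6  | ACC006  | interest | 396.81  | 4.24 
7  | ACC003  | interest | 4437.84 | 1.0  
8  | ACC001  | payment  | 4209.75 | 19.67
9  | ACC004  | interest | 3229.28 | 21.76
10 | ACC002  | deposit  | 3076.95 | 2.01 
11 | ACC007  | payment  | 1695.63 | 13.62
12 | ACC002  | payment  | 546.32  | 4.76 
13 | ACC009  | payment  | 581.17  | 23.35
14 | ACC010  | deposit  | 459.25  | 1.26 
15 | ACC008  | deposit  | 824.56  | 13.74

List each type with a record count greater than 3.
SELECT type, COUNT(*) as cnt
FROM transactions
GROUP BY type
HAVING COUNT(*) > 3

Result:
  payment: 9

Note: HAVING filters groups after aggregation, WHERE filters rows before.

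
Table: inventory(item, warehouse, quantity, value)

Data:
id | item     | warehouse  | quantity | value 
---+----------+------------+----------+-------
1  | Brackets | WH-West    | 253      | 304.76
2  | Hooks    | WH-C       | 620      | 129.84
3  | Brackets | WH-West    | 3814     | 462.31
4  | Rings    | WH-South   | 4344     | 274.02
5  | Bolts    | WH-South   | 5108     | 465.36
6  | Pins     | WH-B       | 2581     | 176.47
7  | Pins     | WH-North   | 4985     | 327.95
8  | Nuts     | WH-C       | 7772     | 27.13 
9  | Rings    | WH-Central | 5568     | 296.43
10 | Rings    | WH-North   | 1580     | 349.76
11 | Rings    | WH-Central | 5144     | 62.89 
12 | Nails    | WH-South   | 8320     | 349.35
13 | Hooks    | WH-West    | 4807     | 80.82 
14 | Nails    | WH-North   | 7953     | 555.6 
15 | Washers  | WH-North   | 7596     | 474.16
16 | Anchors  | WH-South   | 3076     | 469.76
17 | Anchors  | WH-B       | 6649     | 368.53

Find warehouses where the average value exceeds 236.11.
SELECT warehouse, AVG(value)
FROM inventory
GROUP BY warehouse
HAVING AVG(value) > 236.11

Result:
  WH-B: avg=272.50
  WH-North: avg=426.87
  WH-South: avg=389.62
  WH-West: avg=282.63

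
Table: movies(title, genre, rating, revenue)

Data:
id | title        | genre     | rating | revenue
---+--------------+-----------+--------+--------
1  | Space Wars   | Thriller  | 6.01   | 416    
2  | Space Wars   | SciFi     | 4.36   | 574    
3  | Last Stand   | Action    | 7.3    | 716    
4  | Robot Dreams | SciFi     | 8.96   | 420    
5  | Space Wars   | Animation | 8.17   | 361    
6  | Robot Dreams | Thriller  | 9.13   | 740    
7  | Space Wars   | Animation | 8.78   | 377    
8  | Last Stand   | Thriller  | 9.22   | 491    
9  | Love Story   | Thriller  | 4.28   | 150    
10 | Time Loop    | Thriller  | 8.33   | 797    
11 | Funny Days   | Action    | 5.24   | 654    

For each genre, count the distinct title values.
SELECT genre, COUNT(DISTINCT title)
FROM movies
GROUP BY genre

Result:
  Action: 2 distinct
  Animation: 1 distinct
  SciFi: 2 distinct
  Thriller: 5 distinct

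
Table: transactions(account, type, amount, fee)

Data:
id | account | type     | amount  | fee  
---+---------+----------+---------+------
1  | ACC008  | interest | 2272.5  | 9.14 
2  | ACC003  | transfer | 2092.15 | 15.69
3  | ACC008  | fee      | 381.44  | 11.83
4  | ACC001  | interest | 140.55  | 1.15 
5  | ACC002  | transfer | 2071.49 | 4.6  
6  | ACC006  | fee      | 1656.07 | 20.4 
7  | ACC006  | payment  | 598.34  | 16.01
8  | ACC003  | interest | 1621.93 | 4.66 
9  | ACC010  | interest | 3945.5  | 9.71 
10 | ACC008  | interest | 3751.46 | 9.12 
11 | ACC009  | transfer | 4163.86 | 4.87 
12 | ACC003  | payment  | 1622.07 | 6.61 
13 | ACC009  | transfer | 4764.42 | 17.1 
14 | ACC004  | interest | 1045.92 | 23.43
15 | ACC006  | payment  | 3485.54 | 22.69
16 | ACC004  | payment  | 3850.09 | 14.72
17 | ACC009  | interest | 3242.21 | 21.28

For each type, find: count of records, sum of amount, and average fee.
SELECT type,
       COUNT(*) as cnt,
       SUM(amount) as total_amount,
       AVG(fee) as avg_fee
FROM transactions
GROUP BY type

Result:
  fee: 2 records, 2037.51 total amount, 16.12 avg fee
  interest: 7 records, 16020.07 total amount, 11.21 avg fee
  payment: 4 records, 9556.04 total amount, 15.01 avg fee
  transfer: 4 records, 13091.92 total amount, 10.57 avg fee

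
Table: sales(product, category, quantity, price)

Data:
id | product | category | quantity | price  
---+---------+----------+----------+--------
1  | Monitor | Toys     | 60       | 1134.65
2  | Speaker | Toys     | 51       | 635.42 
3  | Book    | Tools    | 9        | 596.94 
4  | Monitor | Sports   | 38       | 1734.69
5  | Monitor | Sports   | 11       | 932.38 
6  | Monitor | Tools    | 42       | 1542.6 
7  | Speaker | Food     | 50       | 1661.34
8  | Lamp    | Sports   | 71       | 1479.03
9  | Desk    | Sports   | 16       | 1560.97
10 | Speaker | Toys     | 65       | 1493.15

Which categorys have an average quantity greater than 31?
SELECT category, AVG(quantity)
FROM sales
GROUP BY category
HAVING AVG(quantity) > 31

Result:
  Food: avg=50.00
  Sports: avg=34.00
  Toys: avg=58.67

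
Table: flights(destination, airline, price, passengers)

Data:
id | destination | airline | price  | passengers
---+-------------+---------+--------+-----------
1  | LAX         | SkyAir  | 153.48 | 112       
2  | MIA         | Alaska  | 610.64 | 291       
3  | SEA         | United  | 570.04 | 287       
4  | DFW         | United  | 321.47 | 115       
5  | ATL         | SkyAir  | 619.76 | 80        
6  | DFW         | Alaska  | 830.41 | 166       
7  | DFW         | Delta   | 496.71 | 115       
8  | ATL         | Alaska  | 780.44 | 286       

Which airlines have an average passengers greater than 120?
SELECT airline, AVG(passengers)
FROM flights
GROUP BY airline
HAVING AVG(passengers) > 120

Result:
  Alaska: avg=247.67
  United: avg=201.00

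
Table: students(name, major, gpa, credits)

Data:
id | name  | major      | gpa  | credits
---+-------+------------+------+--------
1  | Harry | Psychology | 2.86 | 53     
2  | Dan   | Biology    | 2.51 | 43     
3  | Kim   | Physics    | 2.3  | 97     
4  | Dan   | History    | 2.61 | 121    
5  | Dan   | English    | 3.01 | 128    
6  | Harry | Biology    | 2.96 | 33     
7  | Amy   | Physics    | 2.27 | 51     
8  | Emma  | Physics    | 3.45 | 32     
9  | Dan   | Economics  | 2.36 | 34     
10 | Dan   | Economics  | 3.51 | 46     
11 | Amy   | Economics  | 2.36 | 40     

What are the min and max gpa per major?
SELECT major, MIN(gpa), MAX(gpa)
FROM students
GROUP BY major

Result:
  Biology: min=2.51, max=2.96
  Economics: min=2.36, max=3.51
  English: min=3.01, max=3.01
  History: min=2.61, max=2.61
  Physics: min=2.27, max=3.45
  Psychology: min=2.86, max=2.86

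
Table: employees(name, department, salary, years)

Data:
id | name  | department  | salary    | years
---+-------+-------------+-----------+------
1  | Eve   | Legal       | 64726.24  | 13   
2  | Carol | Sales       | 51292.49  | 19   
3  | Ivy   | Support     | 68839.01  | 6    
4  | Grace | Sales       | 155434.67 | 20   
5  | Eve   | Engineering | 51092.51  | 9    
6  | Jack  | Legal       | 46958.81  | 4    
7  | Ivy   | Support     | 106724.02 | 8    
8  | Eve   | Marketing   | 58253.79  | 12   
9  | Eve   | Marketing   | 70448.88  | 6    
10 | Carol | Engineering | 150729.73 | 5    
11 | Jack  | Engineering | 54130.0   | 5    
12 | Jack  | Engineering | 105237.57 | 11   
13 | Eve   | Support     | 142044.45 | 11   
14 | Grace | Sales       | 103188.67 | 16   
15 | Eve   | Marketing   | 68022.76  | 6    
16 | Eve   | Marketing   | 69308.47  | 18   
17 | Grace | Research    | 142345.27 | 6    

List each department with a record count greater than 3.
SELECT department, COUNT(*) as cnt
FROM employees
GROUP BY department
HAVING COUNT(*) > 3

Result:
  Engineering: 4
  Marketing: 4

Note: HAVING filters groups after aggregation, WHERE filters rows before.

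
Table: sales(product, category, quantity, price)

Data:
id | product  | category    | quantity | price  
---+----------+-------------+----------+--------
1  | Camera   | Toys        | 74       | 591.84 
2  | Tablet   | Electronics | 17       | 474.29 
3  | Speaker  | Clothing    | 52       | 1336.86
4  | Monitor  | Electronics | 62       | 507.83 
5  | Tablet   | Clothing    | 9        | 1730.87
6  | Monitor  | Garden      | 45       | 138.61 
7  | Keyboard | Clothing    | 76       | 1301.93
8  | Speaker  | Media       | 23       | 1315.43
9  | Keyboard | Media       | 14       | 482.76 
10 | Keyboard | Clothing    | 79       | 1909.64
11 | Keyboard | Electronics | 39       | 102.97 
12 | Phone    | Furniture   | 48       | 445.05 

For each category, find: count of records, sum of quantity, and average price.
SELECT category,
       COUNT(*) as cnt,
       SUM(quantity) as total_quantity,
       AVG(price) as avg_price
FROM sales
GROUP BY category

Result:
  Clothing: 4 records, 216 total quantity, 1569.83 avg price
  Electronics: 3 records, 118 total quantity, 361.70 avg price
  Furniture: 1 records, 48 total quantity, 445.05 avg price
  Garden: 1 records, 45 total quantity, 138.61 avg price
  Media: 2 records, 37 total quantity, 899.10 avg price
  Toys: 1 records, 74 total quantity, 591.84 avg price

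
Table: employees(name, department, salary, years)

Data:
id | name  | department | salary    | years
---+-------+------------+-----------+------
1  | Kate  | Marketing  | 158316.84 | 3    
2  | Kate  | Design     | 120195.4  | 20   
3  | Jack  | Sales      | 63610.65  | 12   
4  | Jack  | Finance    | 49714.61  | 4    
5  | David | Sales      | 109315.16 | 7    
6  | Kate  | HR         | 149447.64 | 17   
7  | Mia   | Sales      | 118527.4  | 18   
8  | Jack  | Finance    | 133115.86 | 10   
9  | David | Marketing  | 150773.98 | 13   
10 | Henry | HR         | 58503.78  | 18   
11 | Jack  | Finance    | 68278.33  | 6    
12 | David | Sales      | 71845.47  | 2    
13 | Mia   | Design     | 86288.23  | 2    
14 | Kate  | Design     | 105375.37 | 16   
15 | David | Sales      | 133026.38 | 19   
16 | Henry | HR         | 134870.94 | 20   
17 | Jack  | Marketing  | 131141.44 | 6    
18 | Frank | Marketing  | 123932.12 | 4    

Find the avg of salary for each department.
SELECT department, AVG(salary) as result
FROM employees
GROUP BY department

Result:
  Design: 103953.00
  Finance: 83702.93
  HR: 114274.12
  Marketing: 141041.10
  Sales: 99265.01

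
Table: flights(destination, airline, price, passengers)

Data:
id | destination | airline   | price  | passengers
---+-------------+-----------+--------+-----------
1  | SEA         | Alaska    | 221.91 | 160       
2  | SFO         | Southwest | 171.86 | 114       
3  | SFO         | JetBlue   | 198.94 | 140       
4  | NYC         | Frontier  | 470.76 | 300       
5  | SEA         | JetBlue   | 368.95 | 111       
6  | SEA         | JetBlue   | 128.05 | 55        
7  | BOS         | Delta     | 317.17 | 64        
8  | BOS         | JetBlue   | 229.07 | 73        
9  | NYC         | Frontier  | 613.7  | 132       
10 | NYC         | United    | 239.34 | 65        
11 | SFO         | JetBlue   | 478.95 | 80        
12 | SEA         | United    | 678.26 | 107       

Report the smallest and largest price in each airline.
SELECT airline, MIN(price), MAX(price)
FROM flights
GROUP BY airline

Result:
  Alaska: min=221.91, max=221.91
  Delta: min=317.17, max=317.17
  Frontier: min=470.76, max=613.70
  JetBlue: min=128.05, max=478.95
  Southwest: min=171.86, max=171.86
  United: min=239.34, max=678.26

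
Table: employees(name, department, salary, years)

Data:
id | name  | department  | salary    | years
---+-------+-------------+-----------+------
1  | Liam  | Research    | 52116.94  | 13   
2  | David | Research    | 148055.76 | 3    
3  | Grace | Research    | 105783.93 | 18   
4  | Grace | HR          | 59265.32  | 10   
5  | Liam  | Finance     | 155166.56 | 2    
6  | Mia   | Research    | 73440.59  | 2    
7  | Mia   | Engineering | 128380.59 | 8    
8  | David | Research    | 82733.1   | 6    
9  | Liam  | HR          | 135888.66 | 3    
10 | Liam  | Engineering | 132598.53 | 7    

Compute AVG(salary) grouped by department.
SELECT department, AVG(salary) as result
FROM employees
GROUP BY department

Result:
  Engineering: 130489.56
  Finance: 155166.56
  HR: 97576.99
  Research: 92426.06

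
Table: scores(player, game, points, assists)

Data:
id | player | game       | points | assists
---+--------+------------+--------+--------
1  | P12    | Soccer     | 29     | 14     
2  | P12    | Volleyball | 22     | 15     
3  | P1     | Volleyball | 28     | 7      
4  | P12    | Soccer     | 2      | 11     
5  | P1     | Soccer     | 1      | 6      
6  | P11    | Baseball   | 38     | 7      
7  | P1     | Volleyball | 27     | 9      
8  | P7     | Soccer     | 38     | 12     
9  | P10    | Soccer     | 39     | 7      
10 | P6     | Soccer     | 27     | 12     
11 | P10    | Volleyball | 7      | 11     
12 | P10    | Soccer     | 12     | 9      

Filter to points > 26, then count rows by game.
SELECT game, COUNT(*)
FROM scores
WHERE points > 26
GROUP BY game

Note: WHERE filters rows before grouping.

Result:
  Baseball: 1
  Soccer: 4
  Volleyball: 2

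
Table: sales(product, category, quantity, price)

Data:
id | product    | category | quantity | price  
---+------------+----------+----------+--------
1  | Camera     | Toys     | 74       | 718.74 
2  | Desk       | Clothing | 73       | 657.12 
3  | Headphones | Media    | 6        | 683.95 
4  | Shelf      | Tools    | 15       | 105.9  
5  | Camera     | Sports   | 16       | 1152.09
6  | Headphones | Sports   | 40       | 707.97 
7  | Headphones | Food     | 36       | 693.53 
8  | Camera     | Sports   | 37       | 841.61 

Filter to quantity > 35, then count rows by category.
SELECT category, COUNT(*)
FROM sales
WHERE quantity > 35
GROUP BY category

Note: WHERE filters rows before grouping.

Result:
  Clothing: 1
  Food: 1
  Sports: 2
  Toys: 1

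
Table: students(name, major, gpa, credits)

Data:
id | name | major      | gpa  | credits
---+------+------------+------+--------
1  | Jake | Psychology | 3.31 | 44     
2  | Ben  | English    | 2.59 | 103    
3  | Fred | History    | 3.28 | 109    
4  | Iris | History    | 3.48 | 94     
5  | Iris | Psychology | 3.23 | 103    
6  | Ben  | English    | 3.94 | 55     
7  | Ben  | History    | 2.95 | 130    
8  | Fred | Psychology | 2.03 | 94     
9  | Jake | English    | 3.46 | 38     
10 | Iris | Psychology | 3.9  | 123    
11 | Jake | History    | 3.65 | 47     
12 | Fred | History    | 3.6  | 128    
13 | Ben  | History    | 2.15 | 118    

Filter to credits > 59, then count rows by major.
SELECT major, COUNT(*)
FROM students
WHERE credits > 59
GROUP BY major

Note: WHERE filters rows before grouping.

Result:
  English: 1
  History: 5
  Psychology: 3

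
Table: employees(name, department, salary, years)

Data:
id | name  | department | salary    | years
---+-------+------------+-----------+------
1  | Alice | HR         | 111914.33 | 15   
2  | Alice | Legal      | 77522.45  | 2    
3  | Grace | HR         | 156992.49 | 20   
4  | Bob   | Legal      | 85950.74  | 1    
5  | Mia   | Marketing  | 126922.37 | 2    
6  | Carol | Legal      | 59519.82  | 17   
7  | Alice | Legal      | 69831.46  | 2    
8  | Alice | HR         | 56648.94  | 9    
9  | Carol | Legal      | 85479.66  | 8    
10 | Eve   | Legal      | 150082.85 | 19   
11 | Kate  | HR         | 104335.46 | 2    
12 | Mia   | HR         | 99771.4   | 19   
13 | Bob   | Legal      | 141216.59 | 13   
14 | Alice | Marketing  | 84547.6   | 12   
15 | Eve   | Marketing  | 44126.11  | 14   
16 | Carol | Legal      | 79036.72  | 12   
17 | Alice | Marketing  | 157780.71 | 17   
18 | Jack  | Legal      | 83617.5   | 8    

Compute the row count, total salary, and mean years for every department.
SELECT department,
       COUNT(*) as cnt,
       SUM(salary) as total_salary,
       AVG(years) as avg_years
FROM employees
GROUP BY department

Result:
  HR: 5 records, 529662.62 total salary, 13.00 avg years
  Legal: 9 records, 832257.79 total salary, 9.11 avg years
  Marketing: 4 records, 413376.79 total salary, 11.25 avg years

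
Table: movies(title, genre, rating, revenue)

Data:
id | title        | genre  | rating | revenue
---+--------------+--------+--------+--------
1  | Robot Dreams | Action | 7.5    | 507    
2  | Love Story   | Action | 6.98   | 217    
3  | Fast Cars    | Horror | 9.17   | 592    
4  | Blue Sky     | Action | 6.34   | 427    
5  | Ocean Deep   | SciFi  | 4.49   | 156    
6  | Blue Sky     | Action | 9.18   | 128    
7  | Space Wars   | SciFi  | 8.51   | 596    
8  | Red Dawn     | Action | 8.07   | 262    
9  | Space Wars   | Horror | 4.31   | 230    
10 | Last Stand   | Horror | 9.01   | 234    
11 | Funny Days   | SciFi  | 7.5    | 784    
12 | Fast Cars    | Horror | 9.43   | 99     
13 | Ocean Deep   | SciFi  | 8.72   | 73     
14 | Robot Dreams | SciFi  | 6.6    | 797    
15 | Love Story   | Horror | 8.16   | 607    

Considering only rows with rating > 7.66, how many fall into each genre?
SELECT genre, COUNT(*)
FROM movies
WHERE rating > 7.66
GROUP BY genre

Note: WHERE filters rows before grouping.

Result:
  Action: 2
  Horror: 4
  SciFi: 2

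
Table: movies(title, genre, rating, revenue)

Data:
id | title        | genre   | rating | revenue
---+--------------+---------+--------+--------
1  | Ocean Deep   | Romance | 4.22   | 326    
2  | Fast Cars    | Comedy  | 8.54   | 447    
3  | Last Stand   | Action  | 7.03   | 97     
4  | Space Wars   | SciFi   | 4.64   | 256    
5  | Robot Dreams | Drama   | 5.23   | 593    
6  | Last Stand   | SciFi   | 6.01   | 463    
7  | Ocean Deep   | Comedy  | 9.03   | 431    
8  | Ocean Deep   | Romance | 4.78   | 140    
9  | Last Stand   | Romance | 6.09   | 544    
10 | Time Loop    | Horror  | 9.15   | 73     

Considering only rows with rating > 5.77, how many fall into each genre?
SELECT genre, COUNT(*)
FROM movies
WHERE rating > 5.77
GROUP BY genre

Note: WHERE filters rows before grouping.

Result:
  Action: 1
  Comedy: 2
  Horror: 1
  Romance: 1
  SciFi: 1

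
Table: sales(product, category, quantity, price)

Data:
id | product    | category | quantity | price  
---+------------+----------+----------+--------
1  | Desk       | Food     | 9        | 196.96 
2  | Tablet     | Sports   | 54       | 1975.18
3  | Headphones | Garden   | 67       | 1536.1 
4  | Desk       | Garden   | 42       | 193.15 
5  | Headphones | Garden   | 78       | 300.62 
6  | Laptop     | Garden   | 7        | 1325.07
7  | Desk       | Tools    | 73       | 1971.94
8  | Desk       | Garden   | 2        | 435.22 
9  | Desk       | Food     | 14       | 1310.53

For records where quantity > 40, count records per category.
SELECT category, COUNT(*)
FROM sales
WHERE quantity > 40
GROUP BY category

Note: WHERE filters rows before grouping.

Result:
  Garden: 3
  Sports: 1
  Tools: 1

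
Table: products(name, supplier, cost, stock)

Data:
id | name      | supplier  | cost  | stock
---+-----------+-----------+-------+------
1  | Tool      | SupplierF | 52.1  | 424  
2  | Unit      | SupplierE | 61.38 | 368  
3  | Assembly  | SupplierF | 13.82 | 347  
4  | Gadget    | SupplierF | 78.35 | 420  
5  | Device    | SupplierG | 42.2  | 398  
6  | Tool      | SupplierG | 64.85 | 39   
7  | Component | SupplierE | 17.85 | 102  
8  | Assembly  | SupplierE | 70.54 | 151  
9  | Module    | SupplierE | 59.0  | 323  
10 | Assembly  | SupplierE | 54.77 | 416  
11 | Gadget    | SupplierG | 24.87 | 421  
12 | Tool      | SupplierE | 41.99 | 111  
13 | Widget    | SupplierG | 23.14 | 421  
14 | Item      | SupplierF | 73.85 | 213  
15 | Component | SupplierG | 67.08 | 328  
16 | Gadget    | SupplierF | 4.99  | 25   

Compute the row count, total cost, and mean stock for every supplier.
SELECT supplier,
       COUNT(*) as cnt,
       SUM(cost) as total_cost,
       AVG(stock) as avg_stock
FROM products
GROUP BY supplier

Result:
  SupplierE: 6 records, 305.53 total cost, 245.17 avg stock
  SupplierF: 5 records, 223.11 total cost, 285.80 avg stock
  SupplierG: 5 records, 222.14 total cost, 321.40 avg stock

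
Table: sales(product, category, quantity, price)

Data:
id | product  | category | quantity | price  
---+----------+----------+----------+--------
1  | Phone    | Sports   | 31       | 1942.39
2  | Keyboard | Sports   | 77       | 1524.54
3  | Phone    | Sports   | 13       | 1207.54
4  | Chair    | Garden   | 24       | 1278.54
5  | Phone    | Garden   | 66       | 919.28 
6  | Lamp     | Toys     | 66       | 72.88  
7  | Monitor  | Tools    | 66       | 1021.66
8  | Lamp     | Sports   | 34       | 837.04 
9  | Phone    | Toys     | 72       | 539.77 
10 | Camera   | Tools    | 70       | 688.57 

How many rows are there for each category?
SELECT category, COUNT(*) as count
FROM sales
GROUP BY category

Result:
  Garden: 2
  Sports: 4
  Tools: 2
  Toys: 2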